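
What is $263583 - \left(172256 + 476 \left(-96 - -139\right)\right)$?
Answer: $70859$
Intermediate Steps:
$263583 - \left(172256 + 476 \left(-96 - -139\right)\right) = 263583 - \left(172256 + 476 \left(-96 + 139\right)\right) = 263583 - 192724 = 70859$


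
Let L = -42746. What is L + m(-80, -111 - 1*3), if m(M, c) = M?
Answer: -42826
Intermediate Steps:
L + m(-80, -111 - 1*3) = -42746 - 80 = -42826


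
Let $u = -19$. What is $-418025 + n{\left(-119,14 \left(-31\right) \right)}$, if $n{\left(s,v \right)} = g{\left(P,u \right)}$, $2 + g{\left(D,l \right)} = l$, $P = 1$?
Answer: $-418046$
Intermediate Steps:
$g{\left(D,l \right)} = -2 + l$
$n{\left(s,v \right)} = -21$ ($n{\left(s,v \right)} = -2 - 19 = -21$)
$-418025 + n{\left(-119,14 \left(-31\right) \right)} = -418025 - 21 = -418046$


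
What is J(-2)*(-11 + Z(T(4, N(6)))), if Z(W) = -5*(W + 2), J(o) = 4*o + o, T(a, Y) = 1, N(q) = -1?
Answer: 260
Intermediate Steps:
J(o) = 5*o
Z(W) = -10 - 5*W (Z(W) = -5*(2 + W) = -10 - 5*W)
J(-2)*(-11 + Z(T(4, N(6)))) = (5*(-2))*(-11 + (-10 - 5*1)) = -10*(-11 + (-10 - 5)) = -10*(-11 - 15) = -10*(-26) = 260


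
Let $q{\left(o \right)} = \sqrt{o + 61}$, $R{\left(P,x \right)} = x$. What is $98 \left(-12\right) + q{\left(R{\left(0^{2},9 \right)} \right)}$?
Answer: $-1176 + \sqrt{70} \approx -1167.6$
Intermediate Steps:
$q{\left(o \right)} = \sqrt{61 + o}$
$98 \left(-12\right) + q{\left(R{\left(0^{2},9 \right)} \right)} = 98 \left(-12\right) + \sqrt{61 + 9} = -1176 + \sqrt{70}$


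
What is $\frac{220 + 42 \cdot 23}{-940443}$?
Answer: $- \frac{1186}{940443} \approx -0.0012611$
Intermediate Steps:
$\frac{220 + 42 \cdot 23}{-940443} = \left(220 + 966\right) \left(- \frac{1}{940443}\right) = 1186 \left(- \frac{1}{940443}\right) = - \frac{1186}{940443}$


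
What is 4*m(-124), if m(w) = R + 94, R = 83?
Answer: 708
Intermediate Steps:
m(w) = 177 (m(w) = 83 + 94 = 177)
4*m(-124) = 4*177 = 708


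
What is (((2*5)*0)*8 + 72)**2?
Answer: 5184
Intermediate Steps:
(((2*5)*0)*8 + 72)**2 = ((10*0)*8 + 72)**2 = (0*8 + 72)**2 = (0 + 72)**2 = 72**2 = 5184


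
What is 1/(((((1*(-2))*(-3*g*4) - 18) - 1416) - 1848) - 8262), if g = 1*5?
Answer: -1/11424 ≈ -8.7535e-5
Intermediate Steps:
g = 5
1/(((((1*(-2))*(-3*g*4) - 18) - 1416) - 1848) - 8262) = 1/(((((1*(-2))*(-3*5*4) - 18) - 1416) - 1848) - 8262) = 1/((((-(-30)*4 - 18) - 1416) - 1848) - 8262) = 1/((((-2*(-60) - 18) - 1416) - 1848) - 8262) = 1/((((120 - 18) - 1416) - 1848) - 8262) = 1/(((102 - 1416) - 1848) - 8262) = 1/((-1314 - 1848) - 8262) = 1/(-3162 - 8262) = 1/(-11424) = -1/11424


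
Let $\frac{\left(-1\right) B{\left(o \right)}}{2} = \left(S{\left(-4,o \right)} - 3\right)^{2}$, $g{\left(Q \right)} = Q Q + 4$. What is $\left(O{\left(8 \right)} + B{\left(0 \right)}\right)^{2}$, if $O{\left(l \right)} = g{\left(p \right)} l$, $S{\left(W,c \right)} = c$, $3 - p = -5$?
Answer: $276676$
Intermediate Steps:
$p = 8$ ($p = 3 - -5 = 3 + 5 = 8$)
$g{\left(Q \right)} = 4 + Q^{2}$ ($g{\left(Q \right)} = Q^{2} + 4 = 4 + Q^{2}$)
$O{\left(l \right)} = 68 l$ ($O{\left(l \right)} = \left(4 + 8^{2}\right) l = \left(4 + 64\right) l = 68 l$)
$B{\left(o \right)} = - 2 \left(-3 + o\right)^{2}$ ($B{\left(o \right)} = - 2 \left(o - 3\right)^{2} = - 2 \left(-3 + o\right)^{2}$)
$\left(O{\left(8 \right)} + B{\left(0 \right)}\right)^{2} = \left(68 \cdot 8 - 2 \left(-3 + 0\right)^{2}\right)^{2} = \left(544 - 2 \left(-3\right)^{2}\right)^{2} = \left(544 - 18\right)^{2} = 526^{2} = 276676$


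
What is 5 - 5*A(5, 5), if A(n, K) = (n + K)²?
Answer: -495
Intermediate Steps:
A(n, K) = (K + n)²
5 - 5*A(5, 5) = 5 - 5*(5 + 5)² = 5 - 5*10² = 5 - 5*100 = 5 - 500 = -495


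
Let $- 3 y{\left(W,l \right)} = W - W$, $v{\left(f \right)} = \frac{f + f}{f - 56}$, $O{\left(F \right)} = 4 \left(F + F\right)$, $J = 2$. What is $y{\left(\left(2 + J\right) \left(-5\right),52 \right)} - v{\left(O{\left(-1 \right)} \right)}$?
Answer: $- \frac{1}{4} \approx -0.25$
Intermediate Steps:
$O{\left(F \right)} = 8 F$ ($O{\left(F \right)} = 4 \cdot 2 F = 8 F$)
$v{\left(f \right)} = \frac{2 f}{-56 + f}$
$y{\left(W,l \right)} = 0$ ($y{\left(W,l \right)} = - \frac{W - W}{3} = \left(- \frac{1}{3}\right) 0 = 0$)
$y{\left(\left(2 + J\right) \left(-5\right),52 \right)} - v{\left(O{\left(-1 \right)} \right)} = 0 - \frac{2 \cdot 8 \left(-1\right)}{-56 + 8 \left(-1\right)} = 0 - 2 \left(-8\right) \frac{1}{-56 - 8} = 0 - 2 \left(-8\right) \frac{1}{-64} = 0 - 2 \left(-8\right) \left(- \frac{1}{64}\right) = 0 - \frac{1}{4} = - \frac{1}{4}$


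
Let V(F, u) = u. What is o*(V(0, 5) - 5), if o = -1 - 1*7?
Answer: 0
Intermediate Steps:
o = -8 (o = -1 - 7 = -8)
o*(V(0, 5) - 5) = -8*(5 - 5) = -8*0 = 0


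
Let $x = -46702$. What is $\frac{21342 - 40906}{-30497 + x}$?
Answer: $\frac{19564}{77199} \approx 0.25342$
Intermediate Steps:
$\frac{21342 - 40906}{-30497 + x} = \frac{21342 - 40906}{-30497 - 46702} = - \frac{19564}{-77199} = \left(-19564\right) \left(- \frac{1}{77199}\right) = \frac{19564}{77199}$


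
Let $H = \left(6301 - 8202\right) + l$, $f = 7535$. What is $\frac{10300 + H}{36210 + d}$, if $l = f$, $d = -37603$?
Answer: $- \frac{15934}{1393} \approx -11.439$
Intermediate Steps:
$l = 7535$
$H = 5634$ ($H = \left(6301 - 8202\right) + 7535 = -1901 + 7535 = 5634$)
$\frac{10300 + H}{36210 + d} = \frac{10300 + 5634}{36210 - 37603} = \frac{15934}{-1393} = 15934 \left(- \frac{1}{1393}\right) = - \frac{15934}{1393}$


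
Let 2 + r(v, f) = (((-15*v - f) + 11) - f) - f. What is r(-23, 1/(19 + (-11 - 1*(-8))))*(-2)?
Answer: -5661/8 ≈ -707.63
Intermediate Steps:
r(v, f) = 9 - 15*v - 3*f (r(v, f) = -2 + ((((-15*v - f) + 11) - f) - f) = -2 + ((((-f - 15*v) + 11) - f) - f) = -2 + (((11 - f - 15*v) - f) - f) = -2 + ((11 - 15*v - 2*f) - f) = -2 + (11 - 15*v - 3*f) = 9 - 15*v - 3*f)
r(-23, 1/(19 + (-11 - 1*(-8))))*(-2) = (9 - 15*(-23) - 3/(19 + (-11 - 1*(-8))))*(-2) = (9 + 345 - 3/(19 + (-11 + 8)))*(-2) = (9 + 345 - 3/(19 - 3))*(-2) = (9 + 345 - 3/16)*(-2) = (5661/16)*(-2) = -5661/8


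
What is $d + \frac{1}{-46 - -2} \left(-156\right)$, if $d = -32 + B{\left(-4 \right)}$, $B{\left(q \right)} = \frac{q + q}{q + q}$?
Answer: $- \frac{302}{11} \approx -27.455$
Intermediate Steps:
$B{\left(q \right)} = 1$ ($B{\left(q \right)} = \frac{2 q}{2 q} = 2 q \frac{1}{2 q} = 1$)
$d = -31$ ($d = -32 + 1 = -31$)
$d + \frac{1}{-46 - -2} \left(-156\right) = -31 + \frac{1}{-46 - -2} \left(-156\right) = -31 + \frac{1}{-46 + 2} \left(-156\right) = -31 + \frac{1}{-44} \left(-156\right) = -31 - - \frac{39}{11} = -31 + \frac{39}{11} = - \frac{302}{11}$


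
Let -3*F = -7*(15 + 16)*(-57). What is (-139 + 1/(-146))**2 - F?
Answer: 499772893/21316 ≈ 23446.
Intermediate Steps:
F = -4123 (F = -(-7*(15 + 16))*(-57)/3 = -(-7*31)*(-57)/3 = -(-217)*(-57)/3 = -1/3*12369 = -4123)
(-139 + 1/(-146))**2 - F = (-139 + 1/(-146))**2 - 1*(-4123) = (-139 - 1/146)**2 + 4123 = (-20295/146)**2 + 4123 = 411887025/21316 + 4123 = 499772893/21316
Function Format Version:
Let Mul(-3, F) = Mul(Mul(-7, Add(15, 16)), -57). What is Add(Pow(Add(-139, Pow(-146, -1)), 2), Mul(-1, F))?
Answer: Rational(499772893, 21316) ≈ 23446.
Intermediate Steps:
F = -4123 (F = Mul(Rational(-1, 3), Mul(Mul(-7, Add(15, 16)), -57)) = Mul(Rational(-1, 3), Mul(Mul(-7, 31), -57)) = Mul(Rational(-1, 3), Mul(-217, -57)) = Mul(Rational(-1, 3), 12369) = -4123)
Add(Pow(Add(-139, Pow(-146, -1)), 2), Mul(-1, F)) = Add(Pow(Add(-139, Pow(-146, -1)), 2), Mul(-1, -4123)) = Add(Pow(Add(-139, Rational(-1, 146)), 2), 4123) = Add(Pow(Rational(-20295, 146), 2), 4123) = Add(Rational(411887025, 21316), 4123) = Rational(499772893, 21316)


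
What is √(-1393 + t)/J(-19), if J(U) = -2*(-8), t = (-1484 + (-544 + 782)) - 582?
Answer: I*√3221/16 ≈ 3.5471*I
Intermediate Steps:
t = -1828 (t = (-1484 + 238) - 582 = -1246 - 582 = -1828)
J(U) = 16
√(-1393 + t)/J(-19) = √(-1393 - 1828)/16 = √(-3221)*(1/16) = (I*√3221)*(1/16) = I*√3221/16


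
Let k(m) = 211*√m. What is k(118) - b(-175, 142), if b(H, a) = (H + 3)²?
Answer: -29584 + 211*√118 ≈ -27292.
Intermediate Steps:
b(H, a) = (3 + H)²
k(118) - b(-175, 142) = 211*√118 - (3 - 175)² = 211*√118 - 1*(-172)² = 211*√118 - 1*29584 = 211*√118 - 29584 = -29584 + 211*√118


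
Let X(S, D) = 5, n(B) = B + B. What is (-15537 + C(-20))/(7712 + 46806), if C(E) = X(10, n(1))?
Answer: -7766/27259 ≈ -0.28490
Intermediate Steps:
n(B) = 2*B
C(E) = 5
(-15537 + C(-20))/(7712 + 46806) = (-15537 + 5)/(7712 + 46806) = -15532/54518 = -15532*1/54518 = -7766/27259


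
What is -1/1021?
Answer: -1/1021 ≈ -0.00097943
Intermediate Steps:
-1/1021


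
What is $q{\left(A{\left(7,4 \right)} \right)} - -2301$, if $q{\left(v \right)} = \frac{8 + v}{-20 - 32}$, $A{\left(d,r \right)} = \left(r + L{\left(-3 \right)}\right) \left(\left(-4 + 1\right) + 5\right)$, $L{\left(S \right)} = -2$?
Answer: $\frac{29910}{13} \approx 2300.8$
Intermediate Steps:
$A{\left(d,r \right)} = -4 + 2 r$ ($A{\left(d,r \right)} = \left(r - 2\right) \left(\left(-4 + 1\right) + 5\right) = \left(-2 + r\right) \left(-3 + 5\right) = \left(-2 + r\right) 2 = -4 + 2 r$)
$q{\left(v \right)} = - \frac{2}{13} - \frac{v}{52}$ ($q{\left(v \right)} = \frac{8 + v}{-52} = \left(8 + v\right) \left(- \frac{1}{52}\right) = - \frac{2}{13} - \frac{v}{52}$)
$q{\left(A{\left(7,4 \right)} \right)} - -2301 = \left(- \frac{2}{13} - \frac{-4 + 2 \cdot 4}{52}\right) - -2301 = \left(- \frac{2}{13} - \frac{-4 + 8}{52}\right) + 2301 = \left(- \frac{2}{13} - \frac{1}{13}\right) + 2301 = - \frac{3}{13} + 2301 = \frac{29910}{13}$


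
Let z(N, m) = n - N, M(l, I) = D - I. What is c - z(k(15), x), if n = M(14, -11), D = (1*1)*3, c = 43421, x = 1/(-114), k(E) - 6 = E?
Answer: 43428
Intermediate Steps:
k(E) = 6 + E
x = -1/114 ≈ -0.0087719
D = 3 (D = 1*3 = 3)
M(l, I) = 3 - I
n = 14 (n = 3 - 1*(-11) = 3 + 11 = 14)
z(N, m) = 14 - N
c - z(k(15), x) = 43421 - (14 - (6 + 15)) = 43421 - (14 - 1*21) = 43421 - (14 - 21) = 43421 - 1*(-7) = 43421 + 7 = 43428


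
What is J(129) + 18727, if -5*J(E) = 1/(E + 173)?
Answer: 28277769/1510 ≈ 18727.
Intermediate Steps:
J(E) = -1/(5*(173 + E)) (J(E) = -1/(5*(E + 173)) = -1/(5*(173 + E)))
J(129) + 18727 = -1/(865 + 5*129) + 18727 = -1/(865 + 645) + 18727 = -1/1510 + 18727 = 28277769/1510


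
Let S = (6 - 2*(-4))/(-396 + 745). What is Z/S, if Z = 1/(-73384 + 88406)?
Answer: 349/210308 ≈ 0.0016595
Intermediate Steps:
S = 14/349 (S = (6 + 8)/349 = (1/349)*14 = 14/349 ≈ 0.040115)
Z = 1/15022 ≈ 6.6569e-5
Z/S = 1/(15022*(14/349)) = (1/15022)*(349/14) = 349/210308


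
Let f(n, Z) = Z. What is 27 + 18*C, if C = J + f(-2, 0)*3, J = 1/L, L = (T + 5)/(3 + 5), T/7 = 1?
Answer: 39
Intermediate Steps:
T = 7 (T = 7*1 = 7)
L = 3/2 (L = (7 + 5)/(3 + 5) = 12/8 = 12*(⅛) = 3/2 ≈ 1.5000)
J = ⅔ (J = 1/(3/2) = ⅔ ≈ 0.66667)
C = ⅔ (C = ⅔ + 0*3 = ⅔ + 0 = ⅔ ≈ 0.66667)
27 + 18*C = 27 + 18*(⅔) = 27 + 12 = 39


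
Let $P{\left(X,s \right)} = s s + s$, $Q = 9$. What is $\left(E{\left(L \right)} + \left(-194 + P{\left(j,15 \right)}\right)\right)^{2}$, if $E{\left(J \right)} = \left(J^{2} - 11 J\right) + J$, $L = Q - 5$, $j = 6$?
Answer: $484$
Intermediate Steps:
$P{\left(X,s \right)} = s + s^{2}$ ($P{\left(X,s \right)} = s^{2} + s = s + s^{2}$)
$L = 4$ ($L = 9 - 5 = 4$)
$E{\left(J \right)} = J^{2} - 10 J$
$\left(E{\left(L \right)} + \left(-194 + P{\left(j,15 \right)}\right)\right)^{2} = \left(4 \left(-10 + 4\right) - \left(194 - 15 \left(1 + 15\right)\right)\right)^{2} = \left(4 \left(-6\right) + \left(-194 + 15 \cdot 16\right)\right)^{2} = \left(-24 + \left(-194 + 240\right)\right)^{2} = \left(-24 + 46\right)^{2} = 22^{2} = 484$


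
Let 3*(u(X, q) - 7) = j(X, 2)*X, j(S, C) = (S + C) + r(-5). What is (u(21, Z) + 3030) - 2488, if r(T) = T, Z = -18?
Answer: 675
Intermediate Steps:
j(S, C) = -5 + C + S (j(S, C) = (S + C) - 5 = (C + S) - 5 = -5 + C + S)
u(X, q) = 7 + X*(-3 + X)/3 (u(X, q) = 7 + ((-5 + 2 + X)*X)/3 = 7 + ((-3 + X)*X)/3 = 7 + (X*(-3 + X))/3 = 7 + X*(-3 + X)/3)
(u(21, Z) + 3030) - 2488 = ((7 + (1/3)*21*(-3 + 21)) + 3030) - 2488 = ((7 + (1/3)*21*18) + 3030) - 2488 = ((7 + 126) + 3030) - 2488 = (133 + 3030) - 2488 = 3163 - 2488 = 675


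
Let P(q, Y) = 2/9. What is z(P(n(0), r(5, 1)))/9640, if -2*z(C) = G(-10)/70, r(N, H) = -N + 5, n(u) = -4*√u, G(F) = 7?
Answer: -1/192800 ≈ -5.1867e-6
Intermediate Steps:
r(N, H) = 5 - N
P(q, Y) = 2/9 (P(q, Y) = 2*(⅑) = 2/9)
z(C) = -1/20 (z(C) = -7/(2*70) = -½*⅒ = -1/20)
z(P(n(0), r(5, 1)))/9640 = -1/20/9640 = -1/20*1/9640 = -1/192800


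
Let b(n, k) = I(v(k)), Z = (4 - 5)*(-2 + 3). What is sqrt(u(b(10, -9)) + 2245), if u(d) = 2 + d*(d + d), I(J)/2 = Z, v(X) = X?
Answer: sqrt(2255) ≈ 47.487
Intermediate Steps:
Z = -1 (Z = -1*1 = -1)
I(J) = -2 (I(J) = 2*(-1) = -2)
b(n, k) = -2
u(d) = 2 + 2*d**2 (u(d) = 2 + d*(2*d) = 2 + 2*d**2)
sqrt(u(b(10, -9)) + 2245) = sqrt((2 + 2*(-2)**2) + 2245) = sqrt((2 + 2*4) + 2245) = sqrt((2 + 8) + 2245) = sqrt(10 + 2245) = sqrt(2255)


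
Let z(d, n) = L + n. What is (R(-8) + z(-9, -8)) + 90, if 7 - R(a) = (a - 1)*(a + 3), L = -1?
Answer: 43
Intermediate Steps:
z(d, n) = -1 + n
R(a) = 7 - (-1 + a)*(3 + a) (R(a) = 7 - (a - 1)*(a + 3) = 7 - (-1 + a)*(3 + a))
(R(-8) + z(-9, -8)) + 90 = ((10 - 1*(-8)² - 2*(-8)) + (-1 - 8)) + 90 = ((10 - 1*64 + 16) - 9) + 90 = ((10 - 64 + 16) - 9) + 90 = (-38 - 9) + 90 = -47 + 90 = 43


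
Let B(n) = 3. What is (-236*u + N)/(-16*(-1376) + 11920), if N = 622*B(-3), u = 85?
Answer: -9097/16968 ≈ -0.53613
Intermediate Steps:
N = 1866 (N = 622*3 = 1866)
(-236*u + N)/(-16*(-1376) + 11920) = (-236*85 + 1866)/(-16*(-1376) + 11920) = (-20060 + 1866)/(22016 + 11920) = -18194/33936 = -18194*1/33936 = -9097/16968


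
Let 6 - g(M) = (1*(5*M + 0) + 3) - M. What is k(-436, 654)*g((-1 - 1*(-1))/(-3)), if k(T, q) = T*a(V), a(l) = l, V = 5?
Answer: -6540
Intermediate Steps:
k(T, q) = 5*T (k(T, q) = T*5 = 5*T)
g(M) = 3 - 4*M (g(M) = 6 - ((1*(5*M + 0) + 3) - M) = 6 - ((1*(5*M) + 3) - M) = 6 - ((5*M + 3) - M) = 6 - ((3 + 5*M) - M) = 6 - (3 + 4*M) = 6 + (-3 - 4*M) = 3 - 4*M)
k(-436, 654)*g((-1 - 1*(-1))/(-3)) = (5*(-436))*(3 - 4*(-1 - 1*(-1))/(-3)) = -2180*(3 - 4*(-1 + 1)*(-1)/3) = -2180*(3 - 0*(-1)/3) = -2180*(3 - 4*0) = -2180*(3 + 0) = -2180*3 = -6540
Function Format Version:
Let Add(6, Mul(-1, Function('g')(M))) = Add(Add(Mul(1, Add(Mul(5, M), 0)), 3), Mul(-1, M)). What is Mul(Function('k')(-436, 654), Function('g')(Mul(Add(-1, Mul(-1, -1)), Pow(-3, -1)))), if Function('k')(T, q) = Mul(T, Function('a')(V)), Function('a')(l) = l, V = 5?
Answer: -6540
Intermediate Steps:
Function('k')(T, q) = Mul(5, T) (Function('k')(T, q) = Mul(T, 5) = Mul(5, T))
Function('g')(M) = Add(3, Mul(-4, M)) (Function('g')(M) = Add(6, Mul(-1, Add(Add(Mul(1, Add(Mul(5, M), 0)), 3), Mul(-1, M)))) = Add(6, Mul(-1, Add(Add(Mul(1, Mul(5, M)), 3), Mul(-1, M)))) = Add(6, Mul(-1, Add(Add(Mul(5, M), 3), Mul(-1, M)))) = Add(6, Mul(-1, Add(Add(3, Mul(5, M)), Mul(-1, M)))) = Add(6, Mul(-1, Add(3, Mul(4, M)))) = Add(6, Add(-3, Mul(-4, M))) = Add(3, Mul(-4, M)))
Mul(Function('k')(-436, 654), Function('g')(Mul(Add(-1, Mul(-1, -1)), Pow(-3, -1)))) = Mul(Mul(5, -436), Add(3, Mul(-4, Mul(Add(-1, Mul(-1, -1)), Pow(-3, -1))))) = Mul(-2180, Add(3, Mul(-4, Mul(Add(-1, 1), Rational(-1, 3))))) = Mul(-2180, Add(3, Mul(-4, Mul(0, Rational(-1, 3))))) = Mul(-2180, Add(3, Mul(-4, 0))) = Mul(-2180, Add(3, 0)) = Mul(-2180, 3) = -6540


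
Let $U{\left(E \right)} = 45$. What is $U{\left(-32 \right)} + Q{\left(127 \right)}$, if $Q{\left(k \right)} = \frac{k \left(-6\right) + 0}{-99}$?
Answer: $\frac{1739}{33} \approx 52.697$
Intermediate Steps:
$Q{\left(k \right)} = \frac{2 k}{33}$ ($Q{\left(k \right)} = \left(- 6 k + 0\right) \left(- \frac{1}{99}\right) = - 6 k \left(- \frac{1}{99}\right) = \frac{2 k}{33}$)
$U{\left(-32 \right)} + Q{\left(127 \right)} = 45 + \frac{2}{33} \cdot 127 = 45 + \frac{254}{33} = \frac{1739}{33}$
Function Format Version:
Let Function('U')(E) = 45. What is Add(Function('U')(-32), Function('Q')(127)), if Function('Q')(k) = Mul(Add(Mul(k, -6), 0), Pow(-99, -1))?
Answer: Rational(1739, 33) ≈ 52.697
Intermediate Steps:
Function('Q')(k) = Mul(Rational(2, 33), k) (Function('Q')(k) = Mul(Add(Mul(-6, k), 0), Rational(-1, 99)) = Mul(Mul(-6, k), Rational(-1, 99)) = Mul(Rational(2, 33), k))
Add(Function('U')(-32), Function('Q')(127)) = Add(45, Mul(Rational(2, 33), 127)) = Add(45, Rational(254, 33)) = Rational(1739, 33)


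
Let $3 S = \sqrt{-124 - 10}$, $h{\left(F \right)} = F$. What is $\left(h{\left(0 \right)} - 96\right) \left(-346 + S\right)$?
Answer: $33216 - 32 i \sqrt{134} \approx 33216.0 - 370.43 i$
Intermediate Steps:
$S = \frac{i \sqrt{134}}{3}$ ($S = \frac{\sqrt{-124 - 10}}{3} = \frac{\sqrt{-134}}{3} = \frac{i \sqrt{134}}{3} \approx 3.8586 i$)
$\left(h{\left(0 \right)} - 96\right) \left(-346 + S\right) = \left(0 - 96\right) \left(-346 + \frac{i \sqrt{134}}{3}\right) = - 96 \left(-346 + \frac{i \sqrt{134}}{3}\right) = 33216 - 32 i \sqrt{134}$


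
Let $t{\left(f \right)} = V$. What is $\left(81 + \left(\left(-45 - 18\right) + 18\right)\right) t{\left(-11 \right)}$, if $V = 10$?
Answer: $360$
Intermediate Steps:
$t{\left(f \right)} = 10$
$\left(81 + \left(\left(-45 - 18\right) + 18\right)\right) t{\left(-11 \right)} = \left(81 + \left(\left(-45 - 18\right) + 18\right)\right) 10 = \left(81 + \left(-63 + 18\right)\right) 10 = \left(81 - 45\right) 10 = 36 \cdot 10 = 360$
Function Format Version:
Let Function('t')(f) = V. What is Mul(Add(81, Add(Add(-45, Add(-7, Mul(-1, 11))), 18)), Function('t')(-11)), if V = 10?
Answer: 360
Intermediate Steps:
Function('t')(f) = 10
Mul(Add(81, Add(Add(-45, Add(-7, Mul(-1, 11))), 18)), Function('t')(-11)) = Mul(Add(81, Add(Add(-45, Add(-7, Mul(-1, 11))), 18)), 10) = Mul(Add(81, Add(Add(-45, Add(-7, -11)), 18)), 10) = Mul(Add(81, Add(Add(-45, -18), 18)), 10) = Mul(Add(81, Add(-63, 18)), 10) = Mul(Add(81, -45), 10) = Mul(36, 10) = 360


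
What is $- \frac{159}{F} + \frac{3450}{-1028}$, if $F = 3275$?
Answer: $- \frac{5731101}{1683350} \approx -3.4046$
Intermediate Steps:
$- \frac{159}{F} + \frac{3450}{-1028} = - \frac{159}{3275} + \frac{3450}{-1028} = \left(-159\right) \frac{1}{3275} + 3450 \left(- \frac{1}{1028}\right) = - \frac{159}{3275} - \frac{1725}{514} = - \frac{5731101}{1683350}$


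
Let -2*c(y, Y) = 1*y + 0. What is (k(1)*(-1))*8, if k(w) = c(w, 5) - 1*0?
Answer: 4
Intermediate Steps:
c(y, Y) = -y/2 (c(y, Y) = -(1*y + 0)/2 = -(y + 0)/2 = -y/2)
k(w) = -w/2 (k(w) = -w/2 - 1*0 = -w/2 + 0 = -w/2)
(k(1)*(-1))*8 = (-½*1*(-1))*8 = -½*(-1)*8 = (½)*8 = 4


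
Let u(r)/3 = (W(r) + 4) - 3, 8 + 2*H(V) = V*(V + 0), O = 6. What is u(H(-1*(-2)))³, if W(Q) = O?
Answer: 9261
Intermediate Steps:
W(Q) = 6
H(V) = -4 + V²/2 (H(V) = -4 + (V*(V + 0))/2 = -4 + (V*V)/2 = -4 + V²/2)
u(r) = 21 (u(r) = 3*((6 + 4) - 3) = 3*(10 - 3) = 3*7 = 21)
u(H(-1*(-2)))³ = 21³ = 9261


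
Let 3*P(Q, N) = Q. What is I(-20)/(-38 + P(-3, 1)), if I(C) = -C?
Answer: -20/39 ≈ -0.51282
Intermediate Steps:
P(Q, N) = Q/3
I(-20)/(-38 + P(-3, 1)) = (-1*(-20))/(-38 + (⅓)*(-3)) = 20/(-38 - 1) = 20/(-39) = 20*(-1/39) = -20/39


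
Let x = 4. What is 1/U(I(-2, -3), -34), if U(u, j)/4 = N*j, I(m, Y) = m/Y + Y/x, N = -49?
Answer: 1/6664 ≈ 0.00015006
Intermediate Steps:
I(m, Y) = Y/4 + m/Y (I(m, Y) = m/Y + Y/4 = Y/4 + m/Y)
U(u, j) = -196*j (U(u, j) = 4*(-49*j) = -196*j)
1/U(I(-2, -3), -34) = 1/(-196*(-34)) = 1/6664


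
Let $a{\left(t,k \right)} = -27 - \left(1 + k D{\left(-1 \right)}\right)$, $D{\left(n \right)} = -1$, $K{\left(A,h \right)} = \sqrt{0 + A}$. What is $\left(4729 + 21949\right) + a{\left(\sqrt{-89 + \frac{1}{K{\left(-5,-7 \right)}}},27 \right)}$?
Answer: $26677$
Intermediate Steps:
$K{\left(A,h \right)} = \sqrt{A}$
$a{\left(t,k \right)} = -28 + k$ ($a{\left(t,k \right)} = -27 - \left(1 + k \left(-1\right)\right) = -27 - \left(1 - k\right) = -27 + \left(-1 + k\right) = -28 + k$)
$\left(4729 + 21949\right) + a{\left(\sqrt{-89 + \frac{1}{K{\left(-5,-7 \right)}}},27 \right)} = \left(4729 + 21949\right) + \left(-28 + 27\right) = 26678 - 1 = 26677$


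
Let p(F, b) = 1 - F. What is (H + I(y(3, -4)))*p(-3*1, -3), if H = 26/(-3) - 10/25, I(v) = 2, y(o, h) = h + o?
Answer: -424/15 ≈ -28.267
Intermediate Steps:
H = -136/15 (H = 26*(-⅓) - 10*1/25 = -26/3 - ⅖ = -136/15 ≈ -9.0667)
(H + I(y(3, -4)))*p(-3*1, -3) = (-136/15 + 2)*(1 - (-3)) = -106*(1 - 1*(-3))/15 = -106*(1 + 3)/15 = -106/15*4 = -424/15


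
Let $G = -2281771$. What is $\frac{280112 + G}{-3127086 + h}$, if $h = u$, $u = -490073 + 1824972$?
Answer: $\frac{2001659}{1792187} \approx 1.1169$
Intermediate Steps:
$u = 1334899$
$h = 1334899$
$\frac{280112 + G}{-3127086 + h} = \frac{280112 - 2281771}{-3127086 + 1334899} = - \frac{2001659}{-1792187} = \left(-2001659\right) \left(- \frac{1}{1792187}\right) = \frac{2001659}{1792187}$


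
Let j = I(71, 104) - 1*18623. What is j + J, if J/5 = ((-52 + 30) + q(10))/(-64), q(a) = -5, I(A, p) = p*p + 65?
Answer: -495353/64 ≈ -7739.9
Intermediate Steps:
I(A, p) = 65 + p**2 (I(A, p) = p**2 + 65 = 65 + p**2)
j = -7742 (j = (65 + 104**2) - 1*18623 = (65 + 10816) - 18623 = 10881 - 18623 = -7742)
J = 135/64 (J = 5*(((-52 + 30) - 5)/(-64)) = 5*(-(-22 - 5)/64) = 5*(-1/64*(-27)) = 5*(27/64) = 135/64 ≈ 2.1094)
j + J = -7742 + 135/64 = -495353/64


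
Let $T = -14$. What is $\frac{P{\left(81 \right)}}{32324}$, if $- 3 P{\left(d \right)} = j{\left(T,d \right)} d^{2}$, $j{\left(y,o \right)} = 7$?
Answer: $- \frac{15309}{32324} \approx -0.47361$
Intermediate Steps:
$P{\left(d \right)} = - \frac{7 d^{2}}{3}$
$\frac{P{\left(81 \right)}}{32324} = \frac{\left(- \frac{7}{3}\right) 81^{2}}{32324} = \left(- \frac{7}{3}\right) 6561 \cdot \frac{1}{32324} = \left(-15309\right) \frac{1}{32324} = - \frac{15309}{32324}$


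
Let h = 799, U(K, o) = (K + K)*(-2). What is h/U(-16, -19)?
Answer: 799/64 ≈ 12.484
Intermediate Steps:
U(K, o) = -4*K (U(K, o) = (2*K)*(-2) = -4*K)
h/U(-16, -19) = 799/((-4*(-16))) = 799/64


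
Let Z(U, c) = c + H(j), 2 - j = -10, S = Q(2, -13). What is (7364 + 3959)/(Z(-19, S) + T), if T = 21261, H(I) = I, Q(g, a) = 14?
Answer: 11323/21287 ≈ 0.53192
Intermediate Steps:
S = 14
j = 12 (j = 2 - 1*(-10) = 2 + 10 = 12)
Z(U, c) = 12 + c (Z(U, c) = c + 12 = 12 + c)
(7364 + 3959)/(Z(-19, S) + T) = (7364 + 3959)/((12 + 14) + 21261) = 11323/(26 + 21261) = 11323/21287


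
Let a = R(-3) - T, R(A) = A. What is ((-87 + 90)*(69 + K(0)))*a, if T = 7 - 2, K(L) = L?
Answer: -1656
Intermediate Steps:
T = 5
a = -8 (a = -3 - 1*5 = -3 - 5 = -8)
((-87 + 90)*(69 + K(0)))*a = ((-87 + 90)*(69 + 0))*(-8) = (3*69)*(-8) = 207*(-8) = -1656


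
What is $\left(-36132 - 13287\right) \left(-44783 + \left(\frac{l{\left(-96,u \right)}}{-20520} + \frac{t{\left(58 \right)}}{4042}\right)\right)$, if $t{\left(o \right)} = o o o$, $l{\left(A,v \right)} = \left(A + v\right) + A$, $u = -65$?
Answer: $\frac{536149864292627}{242520} \approx 2.2107 \cdot 10^{9}$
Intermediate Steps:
$l{\left(A,v \right)} = v + 2 A$
$t{\left(o \right)} = o^{3}$ ($t{\left(o \right)} = o^{2} o = o^{3}$)
$\left(-36132 - 13287\right) \left(-44783 + \left(\frac{l{\left(-96,u \right)}}{-20520} + \frac{t{\left(58 \right)}}{4042}\right)\right) = \left(-36132 - 13287\right) \left(-44783 + \left(\frac{-65 + 2 \left(-96\right)}{-20520} + \frac{58^{3}}{4042}\right)\right) = - 49419 \left(-44783 + \left(\left(-65 - 192\right) \left(- \frac{1}{20520}\right) + 195112 \cdot \frac{1}{4042}\right)\right) = - 49419 \left(-44783 + \left(\left(-257\right) \left(- \frac{1}{20520}\right) + \frac{97556}{2021}\right)\right) = - 49419 \left(-44783 + \left(\frac{257}{20520} + \frac{97556}{2021}\right)\right) = - 49419 \left(-44783 + \frac{2002368517}{41470920}\right) = \left(-49419\right) \left(- \frac{1855189841843}{41470920}\right) = \frac{536149864292627}{242520}$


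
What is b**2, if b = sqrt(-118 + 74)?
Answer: -44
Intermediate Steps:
b = 2*I*sqrt(11) (b = sqrt(-44) = 2*I*sqrt(11) ≈ 6.6332*I)
b**2 = (2*I*sqrt(11))**2 = -44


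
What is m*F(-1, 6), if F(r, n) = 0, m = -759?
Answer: 0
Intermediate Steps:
m*F(-1, 6) = -759*0 = 0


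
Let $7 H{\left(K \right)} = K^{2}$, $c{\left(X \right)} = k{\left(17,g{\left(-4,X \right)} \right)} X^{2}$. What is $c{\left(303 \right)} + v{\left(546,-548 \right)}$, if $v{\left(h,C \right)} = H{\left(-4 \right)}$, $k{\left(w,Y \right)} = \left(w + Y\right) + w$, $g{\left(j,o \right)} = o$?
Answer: $\frac{216577447}{7} \approx 3.094 \cdot 10^{7}$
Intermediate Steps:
$k{\left(w,Y \right)} = Y + 2 w$ ($k{\left(w,Y \right)} = \left(Y + w\right) + w = Y + 2 w$)
$c{\left(X \right)} = X^{2} \left(34 + X\right)$ ($c{\left(X \right)} = \left(X + 2 \cdot 17\right) X^{2} = \left(X + 34\right) X^{2} = \left(34 + X\right) X^{2} = X^{2} \left(34 + X\right)$)
$H{\left(K \right)} = \frac{K^{2}}{7}$
$v{\left(h,C \right)} = \frac{16}{7}$ ($v{\left(h,C \right)} = \frac{\left(-4\right)^{2}}{7} = \frac{1}{7} \cdot 16 = \frac{16}{7}$)
$c{\left(303 \right)} + v{\left(546,-548 \right)} = 303^{2} \left(34 + 303\right) + \frac{16}{7} = 91809 \cdot 337 + \frac{16}{7} = 30939633 + \frac{16}{7} = \frac{216577447}{7}$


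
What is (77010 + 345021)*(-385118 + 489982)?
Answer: 44255858784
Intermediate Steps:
(77010 + 345021)*(-385118 + 489982) = 422031*104864 = 44255858784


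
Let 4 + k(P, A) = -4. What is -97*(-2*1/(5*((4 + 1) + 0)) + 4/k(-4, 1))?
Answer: 2813/50 ≈ 56.260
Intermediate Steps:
k(P, A) = -8 (k(P, A) = -4 - 4 = -8)
-97*(-2*1/(5*((4 + 1) + 0)) + 4/k(-4, 1)) = -97*(-2*1/(5*((4 + 1) + 0)) + 4/(-8)) = -97*(-2*1/(5*(5 + 0)) + 4*(-⅛)) = -97*(-2/(5*5) - ½) = -97*(-2/25 - ½) = -97*(-29/50) = 2813/50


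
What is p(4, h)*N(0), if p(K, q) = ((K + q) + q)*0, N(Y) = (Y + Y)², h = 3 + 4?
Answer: 0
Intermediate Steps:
h = 7
N(Y) = 4*Y² (N(Y) = (2*Y)² = 4*Y²)
p(K, q) = 0 (p(K, q) = (K + 2*q)*0 = 0)
p(4, h)*N(0) = 0*(4*0²) = 0*(4*0) = 0*0 = 0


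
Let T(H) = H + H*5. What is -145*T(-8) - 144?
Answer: 6816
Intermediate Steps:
T(H) = 6*H (T(H) = H + 5*H = 6*H)
-145*T(-8) - 144 = -870*(-8) - 144 = -145*(-48) - 144 = 6960 - 144 = 6816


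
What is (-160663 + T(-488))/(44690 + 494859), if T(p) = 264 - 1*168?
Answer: -160567/539549 ≈ -0.29760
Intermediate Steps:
T(p) = 96 (T(p) = 264 - 168 = 96)
(-160663 + T(-488))/(44690 + 494859) = (-160663 + 96)/(44690 + 494859) = -160567/539549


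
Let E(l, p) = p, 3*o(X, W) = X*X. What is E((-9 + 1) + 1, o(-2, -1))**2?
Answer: 16/9 ≈ 1.7778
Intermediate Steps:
o(X, W) = X**2/3 (o(X, W) = (X*X)/3 = X**2/3)
E((-9 + 1) + 1, o(-2, -1))**2 = ((1/3)*(-2)**2)**2 = ((1/3)*4)**2 = (4/3)**2 = 16/9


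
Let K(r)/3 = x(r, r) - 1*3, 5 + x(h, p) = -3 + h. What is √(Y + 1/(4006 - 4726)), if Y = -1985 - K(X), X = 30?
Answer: I*√7351205/60 ≈ 45.189*I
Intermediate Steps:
x(h, p) = -8 + h (x(h, p) = -5 + (-3 + h) = -8 + h)
K(r) = -33 + 3*r (K(r) = 3*((-8 + r) - 1*3) = 3*((-8 + r) - 3) = 3*(-11 + r) = -33 + 3*r)
Y = -2042 (Y = -1985 - (-33 + 3*30) = -1985 - (-33 + 90) = -1985 - 1*57 = -1985 - 57 = -2042)
√(Y + 1/(4006 - 4726)) = √(-2042 + 1/(4006 - 4726)) = √(-2042 + 1/(-720)) = √(-2042 - 1/720) = √(-1470241/720) = I*√7351205/60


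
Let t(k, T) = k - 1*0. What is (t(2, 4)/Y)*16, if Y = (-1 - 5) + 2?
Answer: -8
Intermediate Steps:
Y = -4 (Y = -6 + 2 = -4)
t(k, T) = k (t(k, T) = k + 0 = k)
(t(2, 4)/Y)*16 = (2/(-4))*16 = -1/4*2*16 = -1/2*16 = -8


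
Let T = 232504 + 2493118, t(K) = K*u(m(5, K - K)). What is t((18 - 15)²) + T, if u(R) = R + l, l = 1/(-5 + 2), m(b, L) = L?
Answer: 2725619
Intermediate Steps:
l = -⅓ (l = 1/(-3) = -⅓ ≈ -0.33333)
u(R) = -⅓ + R (u(R) = R - ⅓ = -⅓ + R)
t(K) = -K/3 (t(K) = K*(-⅓ + (K - K)) = K*(-⅓ + 0) = K*(-⅓) = -K/3)
T = 2725622
t((18 - 15)²) + T = -(18 - 15)²/3 + 2725622 = -⅓*3² + 2725622 = -⅓*9 + 2725622 = -3 + 2725622 = 2725619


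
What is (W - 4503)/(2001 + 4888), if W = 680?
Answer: -3823/6889 ≈ -0.55494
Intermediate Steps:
(W - 4503)/(2001 + 4888) = (680 - 4503)/(2001 + 4888) = -3823/6889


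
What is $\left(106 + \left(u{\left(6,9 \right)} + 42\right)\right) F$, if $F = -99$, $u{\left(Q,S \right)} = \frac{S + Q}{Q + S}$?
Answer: $-14751$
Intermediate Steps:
$u{\left(Q,S \right)} = 1$ ($u{\left(Q,S \right)} = \frac{Q + S}{Q + S} = 1$)
$\left(106 + \left(u{\left(6,9 \right)} + 42\right)\right) F = \left(106 + \left(1 + 42\right)\right) \left(-99\right) = \left(106 + 43\right) \left(-99\right) = 149 \left(-99\right) = -14751$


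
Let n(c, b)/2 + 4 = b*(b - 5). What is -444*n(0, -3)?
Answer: -17760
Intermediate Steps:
n(c, b) = -8 + 2*b*(-5 + b) (n(c, b) = -8 + 2*(b*(b - 5)) = -8 + 2*(b*(-5 + b)) = -8 + 2*b*(-5 + b))
-444*n(0, -3) = -444*(-8 - 10*(-3) + 2*(-3)**2) = -444*(-8 + 30 + 2*9) = -444*(-8 + 30 + 18) = -444*40 = -17760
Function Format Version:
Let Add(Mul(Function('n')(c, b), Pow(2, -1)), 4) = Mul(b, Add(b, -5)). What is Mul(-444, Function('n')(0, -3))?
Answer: -17760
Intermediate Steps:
Function('n')(c, b) = Add(-8, Mul(2, b, Add(-5, b))) (Function('n')(c, b) = Add(-8, Mul(2, Mul(b, Add(b, -5)))) = Add(-8, Mul(2, Mul(b, Add(-5, b)))) = Add(-8, Mul(2, b, Add(-5, b))))
Mul(-444, Function('n')(0, -3)) = Mul(-444, Add(-8, Mul(-10, -3), Mul(2, Pow(-3, 2)))) = Mul(-444, Add(-8, 30, Mul(2, 9))) = Mul(-444, Add(-8, 30, 18)) = Mul(-444, 40) = -17760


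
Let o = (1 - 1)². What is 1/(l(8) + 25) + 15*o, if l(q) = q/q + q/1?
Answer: 1/34 ≈ 0.029412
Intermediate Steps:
l(q) = 1 + q (l(q) = 1 + q*1 = 1 + q)
o = 0 (o = 0² = 0)
1/(l(8) + 25) + 15*o = 1/((1 + 8) + 25) + 15*0 = 1/(9 + 25) + 0 = 1/34 + 0 = 1/34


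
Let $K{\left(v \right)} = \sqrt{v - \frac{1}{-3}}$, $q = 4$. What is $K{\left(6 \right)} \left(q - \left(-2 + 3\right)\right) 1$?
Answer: $\sqrt{57} \approx 7.5498$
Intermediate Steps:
$K{\left(v \right)} = \sqrt{\frac{1}{3} + v}$ ($K{\left(v \right)} = \sqrt{v - - \frac{1}{3}} = \sqrt{v + \frac{1}{3}} = \sqrt{\frac{1}{3} + v}$)
$K{\left(6 \right)} \left(q - \left(-2 + 3\right)\right) 1 = \frac{\sqrt{3 + 9 \cdot 6}}{3} \left(4 - \left(-2 + 3\right)\right) 1 = \frac{\sqrt{3 + 54}}{3} \left(4 - 1\right) 1 = \frac{\sqrt{57}}{3} \left(4 - 1\right) 1 = \frac{\sqrt{57}}{3} \cdot 3 \cdot 1 = \sqrt{57} \cdot 1 = \sqrt{57}$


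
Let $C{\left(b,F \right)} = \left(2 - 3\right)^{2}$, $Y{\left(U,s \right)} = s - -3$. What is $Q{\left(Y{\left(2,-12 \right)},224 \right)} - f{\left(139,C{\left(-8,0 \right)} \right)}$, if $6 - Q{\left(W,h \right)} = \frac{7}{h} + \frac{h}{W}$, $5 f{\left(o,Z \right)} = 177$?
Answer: $- \frac{6541}{1440} \approx -4.5424$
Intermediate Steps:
$Y{\left(U,s \right)} = 3 + s$ ($Y{\left(U,s \right)} = s + 3 = 3 + s$)
$C{\left(b,F \right)} = 1$ ($C{\left(b,F \right)} = \left(-1\right)^{2} = 1$)
$f{\left(o,Z \right)} = \frac{177}{5}$ ($f{\left(o,Z \right)} = \frac{1}{5} \cdot 177 = \frac{177}{5}$)
$Q{\left(W,h \right)} = 6 - \frac{7}{h} - \frac{h}{W}$ ($Q{\left(W,h \right)} = 6 - \left(\frac{7}{h} + \frac{h}{W}\right) = 6 - \frac{7}{h} - \frac{h}{W}$)
$Q{\left(Y{\left(2,-12 \right)},224 \right)} - f{\left(139,C{\left(-8,0 \right)} \right)} = \left(6 - \frac{7}{224} - \frac{224}{3 - 12}\right) - \frac{177}{5} = \left(6 - \frac{1}{32} - \frac{224}{-9}\right) - \frac{177}{5} = \left(6 - \frac{1}{32} - 224 \left(- \frac{1}{9}\right)\right) - \frac{177}{5} = \left(6 - \frac{1}{32} + \frac{224}{9}\right) - \frac{177}{5} = \frac{8887}{288} - \frac{177}{5} = - \frac{6541}{1440}$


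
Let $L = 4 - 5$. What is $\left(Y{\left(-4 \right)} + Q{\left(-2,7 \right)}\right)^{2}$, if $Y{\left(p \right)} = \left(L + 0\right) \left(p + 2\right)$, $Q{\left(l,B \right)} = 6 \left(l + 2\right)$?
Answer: $4$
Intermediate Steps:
$Q{\left(l,B \right)} = 12 + 6 l$ ($Q{\left(l,B \right)} = 6 \left(2 + l\right) = 12 + 6 l$)
$L = -1$
$Y{\left(p \right)} = -2 - p$ ($Y{\left(p \right)} = \left(-1 + 0\right) \left(p + 2\right) = - (2 + p) = -2 - p$)
$\left(Y{\left(-4 \right)} + Q{\left(-2,7 \right)}\right)^{2} = \left(\left(-2 - -4\right) + \left(12 + 6 \left(-2\right)\right)\right)^{2} = \left(\left(-2 + 4\right) + \left(12 - 12\right)\right)^{2} = \left(2 + 0\right)^{2} = 2^{2} = 4$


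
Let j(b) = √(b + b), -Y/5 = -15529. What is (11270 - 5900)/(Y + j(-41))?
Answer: 416953650/6028746107 - 5370*I*√82/6028746107 ≈ 0.069161 - 8.0659e-6*I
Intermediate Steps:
Y = 77645 (Y = -5*(-15529) = 77645)
j(b) = √2*√b (j(b) = √(2*b) = √2*√b)
(11270 - 5900)/(Y + j(-41)) = (11270 - 5900)/(77645 + √2*√(-41)) = 5370/(77645 + √2*(I*√41)) = 5370/(77645 + I*√82)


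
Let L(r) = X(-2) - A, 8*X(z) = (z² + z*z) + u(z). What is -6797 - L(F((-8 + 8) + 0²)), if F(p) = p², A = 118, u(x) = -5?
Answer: -53435/8 ≈ -6679.4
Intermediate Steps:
X(z) = -5/8 + z²/4 (X(z) = ((z² + z*z) - 5)/8 = ((z² + z²) - 5)/8 = (2*z² - 5)/8 = (-5 + 2*z²)/8 = -5/8 + z²/4)
L(r) = -941/8 (L(r) = (-5/8 + (¼)*(-2)²) - 1*118 = (-5/8 + (¼)*4) - 118 = (-5/8 + 1) - 118 = 3/8 - 118 = -941/8)
-6797 - L(F((-8 + 8) + 0²)) = -6797 - 1*(-941/8) = -6797 + 941/8 = -53435/8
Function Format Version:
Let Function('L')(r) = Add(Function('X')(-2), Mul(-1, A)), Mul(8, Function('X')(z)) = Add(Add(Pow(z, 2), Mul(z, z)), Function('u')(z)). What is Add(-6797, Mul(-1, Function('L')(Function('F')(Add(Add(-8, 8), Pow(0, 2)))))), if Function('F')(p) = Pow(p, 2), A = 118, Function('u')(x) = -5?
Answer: Rational(-53435, 8) ≈ -6679.4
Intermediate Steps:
Function('X')(z) = Add(Rational(-5, 8), Mul(Rational(1, 4), Pow(z, 2))) (Function('X')(z) = Mul(Rational(1, 8), Add(Add(Pow(z, 2), Mul(z, z)), -5)) = Mul(Rational(1, 8), Add(Add(Pow(z, 2), Pow(z, 2)), -5)) = Mul(Rational(1, 8), Add(Mul(2, Pow(z, 2)), -5)) = Mul(Rational(1, 8), Add(-5, Mul(2, Pow(z, 2)))) = Add(Rational(-5, 8), Mul(Rational(1, 4), Pow(z, 2))))
Function('L')(r) = Rational(-941, 8) (Function('L')(r) = Add(Add(Rational(-5, 8), Mul(Rational(1, 4), Pow(-2, 2))), Mul(-1, 118)) = Add(Add(Rational(-5, 8), Mul(Rational(1, 4), 4)), -118) = Add(Add(Rational(-5, 8), 1), -118) = Add(Rational(3, 8), -118) = Rational(-941, 8))
Add(-6797, Mul(-1, Function('L')(Function('F')(Add(Add(-8, 8), Pow(0, 2)))))) = Add(-6797, Mul(-1, Rational(-941, 8))) = Add(-6797, Rational(941, 8)) = Rational(-53435, 8)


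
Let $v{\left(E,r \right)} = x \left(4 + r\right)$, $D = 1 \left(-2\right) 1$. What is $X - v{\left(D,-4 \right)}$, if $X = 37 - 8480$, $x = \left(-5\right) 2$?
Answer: $-8443$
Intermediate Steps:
$x = -10$
$D = -2$ ($D = \left(-2\right) 1 = -2$)
$v{\left(E,r \right)} = -40 - 10 r$ ($v{\left(E,r \right)} = - 10 \left(4 + r\right) = -40 - 10 r$)
$X = -8443$ ($X = 37 - 8480 = -8443$)
$X - v{\left(D,-4 \right)} = -8443 - \left(-40 - -40\right) = -8443 - \left(-40 + 40\right) = -8443 - 0 = -8443 + 0 = -8443$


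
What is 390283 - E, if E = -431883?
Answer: 822166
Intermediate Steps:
390283 - E = 390283 - 1*(-431883) = 390283 + 431883 = 822166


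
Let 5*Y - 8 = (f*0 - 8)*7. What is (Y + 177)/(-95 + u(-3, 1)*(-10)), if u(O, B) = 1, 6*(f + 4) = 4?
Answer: -279/175 ≈ -1.5943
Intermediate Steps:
f = -10/3 (f = -4 + (⅙)*4 = -4 + ⅔ = -10/3 ≈ -3.3333)
Y = -48/5 (Y = 8/5 + ((-10/3*0 - 8)*7)/5 = 8/5 + ((0 - 8)*7)/5 = 8/5 + (-8*7)/5 = 8/5 + (⅕)*(-56) = 8/5 - 56/5 = -48/5 ≈ -9.6000)
(Y + 177)/(-95 + u(-3, 1)*(-10)) = (-48/5 + 177)/(-95 + 1*(-10)) = 837/(5*(-95 - 10)) = (837/5)/(-105) = (837/5)*(-1/105) = -279/175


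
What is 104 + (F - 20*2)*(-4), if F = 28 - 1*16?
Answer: 216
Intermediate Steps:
F = 12 (F = 28 - 16 = 12)
104 + (F - 20*2)*(-4) = 104 + (12 - 20*2)*(-4) = 104 + (12 - 1*40)*(-4) = 104 + (12 - 40)*(-4) = 104 - 28*(-4) = 104 + 112 = 216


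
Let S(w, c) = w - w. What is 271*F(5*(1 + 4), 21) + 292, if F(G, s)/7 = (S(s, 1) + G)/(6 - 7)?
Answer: -47133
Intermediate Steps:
S(w, c) = 0
F(G, s) = -7*G (F(G, s) = 7*((0 + G)/(6 - 7)) = 7*(G/(-1)) = 7*(G*(-1)) = 7*(-G) = -7*G)
271*F(5*(1 + 4), 21) + 292 = 271*(-35*(1 + 4)) + 292 = 271*(-35*5) + 292 = 271*(-7*25) + 292 = 271*(-175) + 292 = -47425 + 292 = -47133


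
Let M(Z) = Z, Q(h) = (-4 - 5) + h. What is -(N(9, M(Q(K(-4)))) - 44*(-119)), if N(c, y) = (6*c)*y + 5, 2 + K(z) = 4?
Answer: -4863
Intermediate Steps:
K(z) = 2 (K(z) = -2 + 4 = 2)
Q(h) = -9 + h
N(c, y) = 5 + 6*c*y (N(c, y) = 6*c*y + 5 = 5 + 6*c*y)
-(N(9, M(Q(K(-4)))) - 44*(-119)) = -((5 + 6*9*(-9 + 2)) - 44*(-119)) = -((5 + 6*9*(-7)) + 5236) = -((5 - 378) + 5236) = -(-373 + 5236) = -1*4863 = -4863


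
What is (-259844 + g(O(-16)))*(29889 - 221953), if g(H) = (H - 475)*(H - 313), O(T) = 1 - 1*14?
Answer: 19351600384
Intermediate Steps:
O(T) = -13 (O(T) = 1 - 14 = -13)
g(H) = (-475 + H)*(-313 + H)
(-259844 + g(O(-16)))*(29889 - 221953) = (-259844 + (148675 + (-13)² - 788*(-13)))*(29889 - 221953) = (-259844 + (148675 + 169 + 10244))*(-192064) = (-259844 + 159088)*(-192064) = -100756*(-192064) = 19351600384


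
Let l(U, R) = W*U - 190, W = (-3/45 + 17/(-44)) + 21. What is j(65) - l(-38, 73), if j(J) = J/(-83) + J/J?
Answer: 26595737/27390 ≈ 971.00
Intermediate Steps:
W = 13561/660 (W = (-3*1/45 + 17*(-1/44)) + 21 = (-1/15 - 17/44) + 21 = -299/660 + 21 = 13561/660 ≈ 20.547)
l(U, R) = -190 + 13561*U/660 (l(U, R) = 13561*U/660 - 190 = -190 + 13561*U/660)
j(J) = 1 - J/83 (j(J) = J*(-1/83) + 1 = -J/83 + 1 = 1 - J/83)
j(65) - l(-38, 73) = (1 - 1/83*65) - (-190 + (13561/660)*(-38)) = (1 - 65/83) - (-190 - 257659/330) = 18/83 - 1*(-320359/330) = 18/83 + 320359/330 = 26595737/27390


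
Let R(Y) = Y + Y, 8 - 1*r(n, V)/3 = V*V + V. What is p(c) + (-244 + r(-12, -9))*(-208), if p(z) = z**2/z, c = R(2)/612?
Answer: 13875265/153 ≈ 90688.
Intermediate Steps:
r(n, V) = 24 - 3*V - 3*V**2 (r(n, V) = 24 - 3*(V*V + V) = 24 - 3*(V**2 + V) = 24 - 3*(V + V**2) = 24 + (-3*V - 3*V**2) = 24 - 3*V - 3*V**2)
R(Y) = 2*Y
c = 1/153 (c = (2*2)/612 = 4*(1/612) = 1/153 ≈ 0.0065359)
p(z) = z
p(c) + (-244 + r(-12, -9))*(-208) = 1/153 + (-244 + (24 - 3*(-9) - 3*(-9)**2))*(-208) = 1/153 + (-244 + (24 + 27 - 3*81))*(-208) = 1/153 + (-244 + (24 + 27 - 243))*(-208) = 1/153 + (-244 - 192)*(-208) = 1/153 - 436*(-208) = 1/153 + 90688 = 13875265/153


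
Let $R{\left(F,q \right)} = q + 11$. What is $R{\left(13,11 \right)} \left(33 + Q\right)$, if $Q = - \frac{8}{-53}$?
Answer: $\frac{38654}{53} \approx 729.32$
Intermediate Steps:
$R{\left(F,q \right)} = 11 + q$
$Q = \frac{8}{53}$ ($Q = \left(-8\right) \left(- \frac{1}{53}\right) = \frac{8}{53} \approx 0.15094$)
$R{\left(13,11 \right)} \left(33 + Q\right) = \left(11 + 11\right) \left(33 + \frac{8}{53}\right) = 22 \cdot \frac{1757}{53} = \frac{38654}{53}$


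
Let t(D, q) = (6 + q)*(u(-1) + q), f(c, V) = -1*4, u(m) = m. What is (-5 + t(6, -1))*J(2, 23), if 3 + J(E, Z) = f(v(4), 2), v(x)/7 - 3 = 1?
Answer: 105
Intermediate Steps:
v(x) = 28 (v(x) = 21 + 7*1 = 21 + 7 = 28)
f(c, V) = -4
t(D, q) = (-1 + q)*(6 + q) (t(D, q) = (6 + q)*(-1 + q) = (-1 + q)*(6 + q))
J(E, Z) = -7 (J(E, Z) = -3 - 4 = -7)
(-5 + t(6, -1))*J(2, 23) = (-5 + (-6 + (-1)**2 + 5*(-1)))*(-7) = (-5 + (-6 + 1 - 5))*(-7) = (-5 - 10)*(-7) = -15*(-7) = 105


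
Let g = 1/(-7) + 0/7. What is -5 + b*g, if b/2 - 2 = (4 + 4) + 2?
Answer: -59/7 ≈ -8.4286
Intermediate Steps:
b = 24 (b = 4 + 2*((4 + 4) + 2) = 4 + 2*(8 + 2) = 4 + 2*10 = 4 + 20 = 24)
g = -1/7 (g = 1*(-1/7) + 0*(1/7) = -1/7 + 0 = -1/7 ≈ -0.14286)
-5 + b*g = -5 + 24*(-1/7) = -5 - 24/7 = -59/7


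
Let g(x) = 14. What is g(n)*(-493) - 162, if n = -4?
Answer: -7064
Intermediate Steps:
g(n)*(-493) - 162 = 14*(-493) - 162 = -6902 - 162 = -7064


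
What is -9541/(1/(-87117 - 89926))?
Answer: 1689167263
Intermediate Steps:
-9541/(1/(-87117 - 89926)) = -9541/(1/(-177043)) = -9541/(-1/177043) = -9541*(-177043) = 1689167263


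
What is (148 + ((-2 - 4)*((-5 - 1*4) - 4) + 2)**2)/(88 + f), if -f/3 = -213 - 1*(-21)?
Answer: 1637/166 ≈ 9.8615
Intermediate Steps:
f = 576 (f = -3*(-213 - 1*(-21)) = -3*(-213 + 21) = -3*(-192) = 576)
(148 + ((-2 - 4)*((-5 - 1*4) - 4) + 2)**2)/(88 + f) = (148 + ((-2 - 4)*((-5 - 1*4) - 4) + 2)**2)/(88 + 576) = (148 + (-6*((-5 - 4) - 4) + 2)**2)/664 = (148 + (-6*(-9 - 4) + 2)**2)*(1/664) = (148 + (-6*(-13) + 2)**2)*(1/664) = (148 + (78 + 2)**2)*(1/664) = (148 + 80**2)*(1/664) = (148 + 6400)*(1/664) = 6548*(1/664) = 1637/166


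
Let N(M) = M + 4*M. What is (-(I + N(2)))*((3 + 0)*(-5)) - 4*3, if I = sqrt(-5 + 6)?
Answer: 153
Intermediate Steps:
N(M) = 5*M
I = 1 (I = sqrt(1) = 1)
(-(I + N(2)))*((3 + 0)*(-5)) - 4*3 = (-(1 + 5*2))*((3 + 0)*(-5)) - 4*3 = (-(1 + 10))*(3*(-5)) - 12 = -1*11*(-15) - 12 = -11*(-15) - 12 = 165 - 12 = 153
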